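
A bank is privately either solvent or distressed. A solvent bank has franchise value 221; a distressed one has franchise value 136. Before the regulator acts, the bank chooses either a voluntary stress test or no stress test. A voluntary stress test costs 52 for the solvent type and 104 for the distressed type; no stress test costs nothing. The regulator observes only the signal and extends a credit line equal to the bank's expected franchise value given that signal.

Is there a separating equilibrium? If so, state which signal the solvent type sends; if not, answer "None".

stress test

Try solvent → stress test, distressed → no stress test:
  If types separate, stress test earns payment 221 and no stress test earns 136.
  Solvent: stress test gives 221 − 52 = 169; no stress test gives 136 − 0 = 136. No deviation. ✓
  Distressed: no stress test gives 136 − 0 = 136; stress test gives 221 − 104 = 117. No deviation. ✓
Both hold — the solvent type sends stress test.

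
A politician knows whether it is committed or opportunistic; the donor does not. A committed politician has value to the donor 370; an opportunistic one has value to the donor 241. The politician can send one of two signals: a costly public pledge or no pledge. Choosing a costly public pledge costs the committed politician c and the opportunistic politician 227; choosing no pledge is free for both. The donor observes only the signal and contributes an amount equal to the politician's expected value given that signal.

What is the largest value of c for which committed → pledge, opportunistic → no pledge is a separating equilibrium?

Under separation: pledge → committed (pays 370); no pledge → opportunistic (pays 241).
Opportunistic: 241 − 0 = 241 ≥ 370 − 227 = 143. Holds regardless of c. ✓
Committed: 370 − c ≥ 241 − 0, so c ≤ 370 − 241 = 129.

129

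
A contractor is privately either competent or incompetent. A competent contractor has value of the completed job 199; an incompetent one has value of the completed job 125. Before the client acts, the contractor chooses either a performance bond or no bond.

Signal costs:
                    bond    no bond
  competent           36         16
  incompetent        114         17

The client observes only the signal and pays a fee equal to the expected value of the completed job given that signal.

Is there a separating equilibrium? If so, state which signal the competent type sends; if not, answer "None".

bond

Try competent → bond, incompetent → no bond:
  If types separate, bond earns payment 199 and no bond earns 125.
  Competent: bond gives 199 − 36 = 163; no bond gives 125 − 16 = 109. No deviation. ✓
  Incompetent: no bond gives 125 − 17 = 108; bond gives 199 − 114 = 85. No deviation. ✓
Both hold — the competent type sends bond.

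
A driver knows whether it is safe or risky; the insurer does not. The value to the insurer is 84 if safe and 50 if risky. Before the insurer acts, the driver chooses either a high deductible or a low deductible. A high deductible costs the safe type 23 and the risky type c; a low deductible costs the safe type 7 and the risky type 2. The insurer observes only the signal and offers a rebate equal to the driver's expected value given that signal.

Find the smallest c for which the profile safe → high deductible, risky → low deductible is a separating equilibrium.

36

Under separation: high deductible → safe (pays 84); low deductible → risky (pays 50).
Safe: 84 − 23 = 61 ≥ 50 − 7 = 43. Holds regardless of c. ✓
Risky: 50 − 2 ≥ 84 − c, so c ≥ 84 − 48 = 36.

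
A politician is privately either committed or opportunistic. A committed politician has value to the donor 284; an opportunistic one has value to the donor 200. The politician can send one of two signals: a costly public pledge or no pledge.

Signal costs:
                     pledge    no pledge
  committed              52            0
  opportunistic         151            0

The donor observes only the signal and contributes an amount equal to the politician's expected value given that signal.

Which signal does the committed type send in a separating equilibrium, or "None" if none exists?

Try committed → pledge, opportunistic → no pledge:
  If types separate, pledge earns payment 284 and no pledge earns 200.
  Committed: pledge gives 284 − 52 = 232; no pledge gives 200 − 0 = 200. No deviation. ✓
  Opportunistic: no pledge gives 200 − 0 = 200; pledge gives 284 − 151 = 133. No deviation. ✓
Both hold — the committed type sends pledge.

pledge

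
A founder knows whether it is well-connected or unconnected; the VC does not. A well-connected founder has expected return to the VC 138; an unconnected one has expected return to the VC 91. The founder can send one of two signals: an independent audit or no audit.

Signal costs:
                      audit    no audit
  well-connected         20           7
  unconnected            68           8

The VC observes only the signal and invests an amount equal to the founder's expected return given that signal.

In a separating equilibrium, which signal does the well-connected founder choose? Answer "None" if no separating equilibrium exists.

audit

Try well-connected → audit, unconnected → no audit:
  If types separate, audit earns payment 138 and no audit earns 91.
  Well-connected: audit gives 138 − 20 = 118; no audit gives 91 − 7 = 84. No deviation. ✓
  Unconnected: no audit gives 91 − 8 = 83; audit gives 138 − 68 = 70. No deviation. ✓
Both hold — the well-connected type sends audit.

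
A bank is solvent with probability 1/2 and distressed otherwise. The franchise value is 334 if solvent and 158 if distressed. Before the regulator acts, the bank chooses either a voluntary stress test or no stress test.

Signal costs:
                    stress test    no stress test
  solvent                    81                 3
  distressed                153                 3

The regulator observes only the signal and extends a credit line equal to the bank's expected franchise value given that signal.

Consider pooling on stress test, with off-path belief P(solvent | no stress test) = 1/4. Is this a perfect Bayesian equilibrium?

No

At the pooled signal (stress test) the regulator holds the prior 1/2 and pays 1/2·334 + 1/2·158 = 246. Off-path (no stress test) belief 1/4 gives 1/4·334 + 3/4·158 = 202.
Solvent: stress test gives 246 − 81 = 165; no stress test gives 202 − 3 = 199. Deviates. ✗
Distressed: stress test gives 246 − 153 = 93; no stress test gives 202 − 3 = 199. Deviates. ✗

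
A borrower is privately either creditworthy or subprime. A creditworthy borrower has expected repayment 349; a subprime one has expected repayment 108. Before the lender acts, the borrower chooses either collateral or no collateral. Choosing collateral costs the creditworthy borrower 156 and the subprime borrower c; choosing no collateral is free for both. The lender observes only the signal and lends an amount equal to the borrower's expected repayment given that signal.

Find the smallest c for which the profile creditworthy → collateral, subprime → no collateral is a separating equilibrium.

241

Under separation: collateral → creditworthy (pays 349); no collateral → subprime (pays 108).
Creditworthy: 349 − 156 = 193 ≥ 108 − 0 = 108. Holds regardless of c. ✓
Subprime: 108 − 0 ≥ 349 − c, so c ≥ 349 − 108 = 241.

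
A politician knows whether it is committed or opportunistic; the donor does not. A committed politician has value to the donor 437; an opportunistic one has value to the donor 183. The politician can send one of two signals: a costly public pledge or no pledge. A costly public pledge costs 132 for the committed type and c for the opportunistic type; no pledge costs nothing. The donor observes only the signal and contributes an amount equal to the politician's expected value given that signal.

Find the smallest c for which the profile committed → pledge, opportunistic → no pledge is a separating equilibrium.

Under separation: pledge → committed (pays 437); no pledge → opportunistic (pays 183).
Committed: 437 − 132 = 305 ≥ 183 − 0 = 183. Holds regardless of c. ✓
Opportunistic: 183 − 0 ≥ 437 − c, so c ≥ 437 − 183 = 254.

254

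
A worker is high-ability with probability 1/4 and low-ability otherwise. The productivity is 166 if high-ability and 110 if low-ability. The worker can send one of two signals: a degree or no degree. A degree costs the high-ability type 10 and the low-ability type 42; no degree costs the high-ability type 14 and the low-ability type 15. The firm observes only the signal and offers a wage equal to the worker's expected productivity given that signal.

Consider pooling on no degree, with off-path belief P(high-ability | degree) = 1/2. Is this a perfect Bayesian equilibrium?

On the equilibrium path (no degree) the firm holds the prior 1/4 and pays 1/4·166 + 3/4·110 = 124. Off-path (degree) belief 1/2 gives 1/2·166 + 1/2·110 = 138.
High-ability: no degree gives 124 − 14 = 110; degree gives 138 − 10 = 128. Deviates. ✗
Low-ability: no degree gives 124 − 15 = 109; degree gives 138 − 42 = 96. Stays. ✓

No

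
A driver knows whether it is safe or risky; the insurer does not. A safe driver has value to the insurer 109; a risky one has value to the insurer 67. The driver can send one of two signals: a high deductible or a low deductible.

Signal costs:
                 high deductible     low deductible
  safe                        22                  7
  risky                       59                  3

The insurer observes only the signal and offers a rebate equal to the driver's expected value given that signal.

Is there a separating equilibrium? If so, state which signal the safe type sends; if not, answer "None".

Try safe → high deductible, risky → low deductible:
  If types separate, high deductible earns payment 109 and low deductible earns 67.
  Safe: high deductible gives 109 − 22 = 87; low deductible gives 67 − 7 = 60. No deviation. ✓
  Risky: low deductible gives 67 − 3 = 64; high deductible gives 109 − 59 = 50. No deviation. ✓
Both hold — the safe type sends high deductible.

high deductible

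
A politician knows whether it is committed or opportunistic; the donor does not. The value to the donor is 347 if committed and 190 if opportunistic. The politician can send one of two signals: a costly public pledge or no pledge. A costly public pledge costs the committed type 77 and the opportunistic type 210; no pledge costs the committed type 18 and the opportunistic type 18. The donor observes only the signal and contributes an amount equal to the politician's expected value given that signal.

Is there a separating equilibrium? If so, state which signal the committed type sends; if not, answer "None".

Try committed → pledge, opportunistic → no pledge:
  If types separate, pledge earns payment 347 and no pledge earns 190.
  Committed: pledge gives 347 − 77 = 270; no pledge gives 190 − 18 = 172. No deviation. ✓
  Opportunistic: no pledge gives 190 − 18 = 172; pledge gives 347 − 210 = 137. No deviation. ✓
Both hold — the committed type sends pledge.

pledge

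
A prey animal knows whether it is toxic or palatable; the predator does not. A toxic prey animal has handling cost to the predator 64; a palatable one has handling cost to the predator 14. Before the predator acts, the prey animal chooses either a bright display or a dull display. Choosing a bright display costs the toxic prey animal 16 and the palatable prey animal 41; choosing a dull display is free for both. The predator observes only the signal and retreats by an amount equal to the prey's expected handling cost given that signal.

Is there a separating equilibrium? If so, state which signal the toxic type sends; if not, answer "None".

Try toxic → bright display, palatable → dull display:
  Under separation the predator infers type exactly: bright display → toxic (pays 64), dull display → palatable (pays 14).
  Toxic: bright display gives 64 − 16 = 48; dull display gives 14 − 0 = 14. No deviation. ✓
  Palatable: dull display gives 14 − 0 = 14; bright display gives 64 − 41 = 23. Would deviate. ✗
Try toxic → dull display, palatable → bright display:
  Under separation the predator infers type exactly: dull display → toxic (pays 64), bright display → palatable (pays 14).
  Toxic: dull display gives 64 − 0 = 64; bright display gives 14 − 16 = -2. No deviation. ✓
  Palatable: bright display gives 14 − 41 = -27; dull display gives 64 − 0 = 64. Would deviate. ✗
Neither assignment is incentive-compatible.

None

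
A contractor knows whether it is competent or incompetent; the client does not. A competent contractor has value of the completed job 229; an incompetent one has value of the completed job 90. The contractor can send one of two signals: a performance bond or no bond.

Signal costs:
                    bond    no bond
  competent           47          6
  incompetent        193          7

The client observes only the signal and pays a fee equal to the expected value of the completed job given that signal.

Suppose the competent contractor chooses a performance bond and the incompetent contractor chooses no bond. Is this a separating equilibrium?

Yes

If types separate, bond earns payment 229 and no bond earns 90.
Competent: bond gives 229 − 47 = 182; no bond gives 90 − 6 = 84. No deviation. ✓
Incompetent: no bond gives 90 − 7 = 83; bond gives 229 − 193 = 36. No deviation. ✓
Both incentive constraints hold.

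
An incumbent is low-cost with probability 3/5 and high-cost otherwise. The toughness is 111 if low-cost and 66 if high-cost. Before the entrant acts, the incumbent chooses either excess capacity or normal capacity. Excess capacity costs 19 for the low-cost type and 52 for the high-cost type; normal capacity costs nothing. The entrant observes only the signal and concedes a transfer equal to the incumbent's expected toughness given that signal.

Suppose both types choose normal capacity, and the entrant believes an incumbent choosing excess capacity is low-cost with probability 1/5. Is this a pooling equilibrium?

Yes

At the pooled signal (normal capacity) the entrant holds the prior 3/5 and pays 3/5·111 + 2/5·66 = 93. Off-path (excess capacity) belief 1/5 gives 1/5·111 + 4/5·66 = 75.
Low-cost: normal capacity gives 93 − 0 = 93; excess capacity gives 75 − 19 = 56. Stays. ✓
High-cost: normal capacity gives 93 − 0 = 93; excess capacity gives 75 − 52 = 23. Stays. ✓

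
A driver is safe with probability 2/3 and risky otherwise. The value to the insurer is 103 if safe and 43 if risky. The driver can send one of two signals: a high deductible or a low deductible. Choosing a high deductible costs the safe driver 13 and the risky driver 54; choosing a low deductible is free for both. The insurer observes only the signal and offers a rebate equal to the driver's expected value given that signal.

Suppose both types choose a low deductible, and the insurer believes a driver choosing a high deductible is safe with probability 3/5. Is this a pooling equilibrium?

At the pooled signal (low deductible) the insurer holds the prior 2/3 and pays 2/3·103 + 1/3·43 = 83. Off-path (high deductible) belief 3/5 gives 3/5·103 + 2/5·43 = 79.
Safe: low deductible gives 83 − 0 = 83; high deductible gives 79 − 13 = 66. Stays. ✓
Risky: low deductible gives 83 − 0 = 83; high deductible gives 79 − 54 = 25. Stays. ✓

Yes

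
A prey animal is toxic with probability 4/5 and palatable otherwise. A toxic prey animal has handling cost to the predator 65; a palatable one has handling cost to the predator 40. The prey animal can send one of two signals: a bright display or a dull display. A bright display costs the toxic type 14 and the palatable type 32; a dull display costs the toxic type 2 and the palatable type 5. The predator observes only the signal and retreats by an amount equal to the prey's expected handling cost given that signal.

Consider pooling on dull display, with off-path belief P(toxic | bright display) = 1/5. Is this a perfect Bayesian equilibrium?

Yes

At the pooled signal (dull display) the predator holds the prior 4/5 and pays 4/5·65 + 1/5·40 = 60. Off-path (bright display) belief 1/5 gives 1/5·65 + 4/5·40 = 45.
Toxic: dull display gives 60 − 2 = 58; bright display gives 45 − 14 = 31. Stays. ✓
Palatable: dull display gives 60 − 5 = 55; bright display gives 45 − 32 = 13. Stays. ✓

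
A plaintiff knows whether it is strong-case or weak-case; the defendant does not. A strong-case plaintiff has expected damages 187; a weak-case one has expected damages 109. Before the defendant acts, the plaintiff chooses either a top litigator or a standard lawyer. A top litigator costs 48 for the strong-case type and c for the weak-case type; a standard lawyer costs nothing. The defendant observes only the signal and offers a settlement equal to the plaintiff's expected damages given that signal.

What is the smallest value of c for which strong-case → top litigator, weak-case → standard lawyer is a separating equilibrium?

Under separation: top litigator → strong-case (pays 187); standard lawyer → weak-case (pays 109).
Strong-case: 187 − 48 = 139 ≥ 109 − 0 = 109. Holds regardless of c. ✓
Weak-case: 109 − 0 ≥ 187 − c, so c ≥ 187 − 109 = 78.

78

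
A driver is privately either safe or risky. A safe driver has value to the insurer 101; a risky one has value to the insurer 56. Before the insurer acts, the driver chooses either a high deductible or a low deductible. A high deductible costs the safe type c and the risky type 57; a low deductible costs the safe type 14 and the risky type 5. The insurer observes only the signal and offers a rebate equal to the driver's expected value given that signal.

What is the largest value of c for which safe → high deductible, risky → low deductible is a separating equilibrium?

59

Under separation: high deductible → safe (pays 101); low deductible → risky (pays 56).
Risky: 56 − 5 = 51 ≥ 101 − 57 = 44. Holds regardless of c. ✓
Safe: 101 − c ≥ 56 − 14, so c ≤ 101 − 42 = 59.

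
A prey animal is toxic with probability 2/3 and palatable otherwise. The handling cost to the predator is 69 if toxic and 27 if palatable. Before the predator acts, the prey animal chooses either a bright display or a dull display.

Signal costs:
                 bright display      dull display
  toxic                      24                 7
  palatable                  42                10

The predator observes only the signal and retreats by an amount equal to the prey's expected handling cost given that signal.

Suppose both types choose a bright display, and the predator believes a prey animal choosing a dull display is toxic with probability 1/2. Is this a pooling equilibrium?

At the pooled signal (bright display) the predator holds the prior 2/3 and pays 2/3·69 + 1/3·27 = 55. Off-path (dull display) belief 1/2 gives 1/2·69 + 1/2·27 = 48.
Toxic: bright display gives 55 − 24 = 31; dull display gives 48 − 7 = 41. Deviates. ✗
Palatable: bright display gives 55 − 42 = 13; dull display gives 48 − 10 = 38. Deviates. ✗

No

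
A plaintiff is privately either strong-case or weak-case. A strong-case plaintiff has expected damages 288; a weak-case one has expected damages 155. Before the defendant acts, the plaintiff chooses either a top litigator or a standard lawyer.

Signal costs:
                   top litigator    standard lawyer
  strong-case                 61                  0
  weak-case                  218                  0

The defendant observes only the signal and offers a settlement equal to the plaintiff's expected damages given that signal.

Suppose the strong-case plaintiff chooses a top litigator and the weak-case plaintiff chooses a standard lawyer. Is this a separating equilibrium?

If types separate, top litigator earns payment 288 and standard lawyer earns 155.
Strong-case: top litigator gives 288 − 61 = 227; standard lawyer gives 155 − 0 = 155. No deviation. ✓
Weak-case: standard lawyer gives 155 − 0 = 155; top litigator gives 288 − 218 = 70. No deviation. ✓
Neither type gains from mimicking the other.

Yes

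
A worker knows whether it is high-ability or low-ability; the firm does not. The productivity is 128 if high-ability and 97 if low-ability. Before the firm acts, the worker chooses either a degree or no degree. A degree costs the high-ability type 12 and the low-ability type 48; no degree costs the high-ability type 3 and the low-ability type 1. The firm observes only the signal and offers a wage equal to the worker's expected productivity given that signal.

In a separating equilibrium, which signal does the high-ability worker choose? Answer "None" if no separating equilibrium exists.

Try high-ability → degree, low-ability → no degree:
  Under separation the firm infers type exactly: degree → high-ability (pays 128), no degree → low-ability (pays 97).
  High-ability: degree gives 128 − 12 = 116; no degree gives 97 − 3 = 94. No deviation. ✓
  Low-ability: no degree gives 97 − 1 = 96; degree gives 128 − 48 = 80. No deviation. ✓
Both hold — the high-ability type sends degree.

degree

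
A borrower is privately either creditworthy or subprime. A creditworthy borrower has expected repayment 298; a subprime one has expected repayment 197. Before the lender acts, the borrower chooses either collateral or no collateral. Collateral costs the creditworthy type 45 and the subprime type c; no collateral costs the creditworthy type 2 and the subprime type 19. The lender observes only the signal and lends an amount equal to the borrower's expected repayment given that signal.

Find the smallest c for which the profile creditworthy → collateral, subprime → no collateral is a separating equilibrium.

120

Under separation: collateral → creditworthy (pays 298); no collateral → subprime (pays 197).
Creditworthy: 298 − 45 = 253 ≥ 197 − 2 = 195. Holds regardless of c. ✓
Subprime: 197 − 19 ≥ 298 − c, so c ≥ 298 − 178 = 120.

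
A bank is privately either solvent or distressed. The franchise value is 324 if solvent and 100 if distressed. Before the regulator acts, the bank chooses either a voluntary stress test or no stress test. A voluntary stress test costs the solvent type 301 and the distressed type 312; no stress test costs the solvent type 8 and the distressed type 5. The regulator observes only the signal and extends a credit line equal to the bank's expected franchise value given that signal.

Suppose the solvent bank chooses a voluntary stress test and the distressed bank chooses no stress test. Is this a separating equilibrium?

Under separation the regulator infers type exactly: stress test → solvent (pays 324), no stress test → distressed (pays 100).
Solvent: stress test gives 324 − 301 = 23; no stress test gives 100 − 8 = 92. Would deviate. ✗
Distressed: no stress test gives 100 − 5 = 95; stress test gives 324 − 312 = 12. No deviation. ✓

No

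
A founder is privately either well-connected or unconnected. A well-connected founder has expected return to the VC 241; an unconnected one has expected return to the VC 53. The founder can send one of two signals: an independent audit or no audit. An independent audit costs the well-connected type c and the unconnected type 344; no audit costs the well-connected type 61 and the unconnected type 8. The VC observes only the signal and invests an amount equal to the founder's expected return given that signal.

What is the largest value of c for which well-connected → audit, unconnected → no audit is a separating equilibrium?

Under separation: audit → well-connected (pays 241); no audit → unconnected (pays 53).
Unconnected: 53 − 8 = 45 ≥ 241 − 344 = -103. Holds regardless of c. ✓
Well-connected: 241 − c ≥ 53 − 61, so c ≤ 241 − -8 = 249.

249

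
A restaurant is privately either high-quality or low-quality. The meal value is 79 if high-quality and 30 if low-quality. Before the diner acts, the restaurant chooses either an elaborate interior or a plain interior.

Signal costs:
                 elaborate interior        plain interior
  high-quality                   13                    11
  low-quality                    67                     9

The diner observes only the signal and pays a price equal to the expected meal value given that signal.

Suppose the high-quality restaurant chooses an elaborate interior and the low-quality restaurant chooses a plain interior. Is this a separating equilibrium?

Yes

Under separation the diner infers type exactly: elaborate interior → high-quality (pays 79), plain interior → low-quality (pays 30).
High-quality: elaborate interior gives 79 − 13 = 66; plain interior gives 30 − 11 = 19. No deviation. ✓
Low-quality: plain interior gives 30 − 9 = 21; elaborate interior gives 79 − 67 = 12. No deviation. ✓
Both incentive constraints hold.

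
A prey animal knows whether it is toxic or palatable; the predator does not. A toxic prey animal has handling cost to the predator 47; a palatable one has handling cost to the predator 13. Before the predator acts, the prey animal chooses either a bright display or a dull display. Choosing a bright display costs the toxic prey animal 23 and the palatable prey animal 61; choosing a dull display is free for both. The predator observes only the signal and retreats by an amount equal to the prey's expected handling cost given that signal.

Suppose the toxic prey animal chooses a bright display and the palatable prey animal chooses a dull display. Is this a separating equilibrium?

If types separate, bright display earns payment 47 and dull display earns 13.
Toxic: bright display gives 47 − 23 = 24; dull display gives 13 − 0 = 13. No deviation. ✓
Palatable: dull display gives 13 − 0 = 13; bright display gives 47 − 61 = -14. No deviation. ✓
Neither type gains from mimicking the other.

Yes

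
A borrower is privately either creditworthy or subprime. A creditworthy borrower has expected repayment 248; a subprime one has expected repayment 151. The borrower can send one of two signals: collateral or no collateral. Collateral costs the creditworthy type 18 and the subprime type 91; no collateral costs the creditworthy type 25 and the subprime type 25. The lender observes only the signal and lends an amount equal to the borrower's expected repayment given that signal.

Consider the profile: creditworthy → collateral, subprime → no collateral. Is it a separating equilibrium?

If types separate, collateral earns payment 248 and no collateral earns 151.
Creditworthy: collateral gives 248 − 18 = 230; no collateral gives 151 − 25 = 126. No deviation. ✓
Subprime: no collateral gives 151 − 25 = 126; collateral gives 248 − 91 = 157. Would deviate. ✗

No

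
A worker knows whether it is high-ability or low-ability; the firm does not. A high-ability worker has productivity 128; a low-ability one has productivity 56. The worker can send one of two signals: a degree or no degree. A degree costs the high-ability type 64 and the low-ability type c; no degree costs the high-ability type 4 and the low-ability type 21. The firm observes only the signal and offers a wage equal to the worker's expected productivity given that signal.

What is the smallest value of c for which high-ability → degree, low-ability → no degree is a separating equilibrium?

Under separation: degree → high-ability (pays 128); no degree → low-ability (pays 56).
High-ability: 128 − 64 = 64 ≥ 56 − 4 = 52. Holds regardless of c. ✓
Low-ability: 56 − 21 ≥ 128 − c, so c ≥ 128 − 35 = 93.

93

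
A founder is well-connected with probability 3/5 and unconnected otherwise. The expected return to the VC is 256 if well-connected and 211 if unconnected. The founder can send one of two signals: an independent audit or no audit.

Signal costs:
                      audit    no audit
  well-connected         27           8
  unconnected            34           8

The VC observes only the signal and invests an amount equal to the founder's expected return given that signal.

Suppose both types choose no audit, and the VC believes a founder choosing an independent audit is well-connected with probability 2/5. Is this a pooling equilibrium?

On the equilibrium path (no audit) the VC holds the prior 3/5 and pays 3/5·256 + 2/5·211 = 238. Off-path (audit) belief 2/5 gives 2/5·256 + 3/5·211 = 229.
Well-connected: no audit gives 238 − 8 = 230; audit gives 229 − 27 = 202. Stays. ✓
Unconnected: no audit gives 238 − 8 = 230; audit gives 229 − 34 = 195. Stays. ✓
Beliefs are Bayes-consistent on-path and both types best-respond.

Yes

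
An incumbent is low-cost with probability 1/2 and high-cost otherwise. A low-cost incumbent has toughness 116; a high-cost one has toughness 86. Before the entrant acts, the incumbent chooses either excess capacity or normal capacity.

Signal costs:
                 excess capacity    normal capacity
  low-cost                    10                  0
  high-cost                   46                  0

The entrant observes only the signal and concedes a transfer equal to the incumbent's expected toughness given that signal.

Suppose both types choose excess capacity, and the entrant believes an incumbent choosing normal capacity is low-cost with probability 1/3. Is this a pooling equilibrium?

No

On the equilibrium path (excess capacity) the entrant holds the prior 1/2 and pays 1/2·116 + 1/2·86 = 101. Off-path (normal capacity) belief 1/3 gives 1/3·116 + 2/3·86 = 96.
Low-cost: excess capacity gives 101 − 10 = 91; normal capacity gives 96 − 0 = 96. Deviates. ✗
High-cost: excess capacity gives 101 − 46 = 55; normal capacity gives 96 − 0 = 96. Deviates. ✗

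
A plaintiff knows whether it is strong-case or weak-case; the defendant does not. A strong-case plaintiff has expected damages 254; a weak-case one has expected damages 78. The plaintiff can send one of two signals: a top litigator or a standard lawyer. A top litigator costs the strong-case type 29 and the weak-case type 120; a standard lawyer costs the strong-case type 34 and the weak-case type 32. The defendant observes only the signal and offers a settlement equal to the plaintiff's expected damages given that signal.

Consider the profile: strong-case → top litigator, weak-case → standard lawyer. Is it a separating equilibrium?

Under separation the defendant infers type exactly: top litigator → strong-case (pays 254), standard lawyer → weak-case (pays 78).
Strong-case: top litigator gives 254 − 29 = 225; standard lawyer gives 78 − 34 = 44. No deviation. ✓
Weak-case: standard lawyer gives 78 − 32 = 46; top litigator gives 254 − 120 = 134. Would deviate. ✗

No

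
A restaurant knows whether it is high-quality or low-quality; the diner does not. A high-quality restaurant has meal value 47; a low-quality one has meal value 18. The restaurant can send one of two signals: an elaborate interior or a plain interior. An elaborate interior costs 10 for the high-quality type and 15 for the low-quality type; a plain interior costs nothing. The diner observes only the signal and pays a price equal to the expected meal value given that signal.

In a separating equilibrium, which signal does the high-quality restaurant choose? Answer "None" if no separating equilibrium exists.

Try high-quality → elaborate interior, low-quality → plain interior:
  If types separate, elaborate interior earns payment 47 and plain interior earns 18.
  High-quality: elaborate interior gives 47 − 10 = 37; plain interior gives 18 − 0 = 18. No deviation. ✓
  Low-quality: plain interior gives 18 − 0 = 18; elaborate interior gives 47 − 15 = 32. Would deviate. ✗
Try high-quality → plain interior, low-quality → elaborate interior:
  If types separate, plain interior earns payment 47 and elaborate interior earns 18.
  High-quality: plain interior gives 47 − 0 = 47; elaborate interior gives 18 − 10 = 8. No deviation. ✓
  Low-quality: elaborate interior gives 18 − 15 = 3; plain interior gives 47 − 0 = 47. Would deviate. ✗
Neither assignment is incentive-compatible.

None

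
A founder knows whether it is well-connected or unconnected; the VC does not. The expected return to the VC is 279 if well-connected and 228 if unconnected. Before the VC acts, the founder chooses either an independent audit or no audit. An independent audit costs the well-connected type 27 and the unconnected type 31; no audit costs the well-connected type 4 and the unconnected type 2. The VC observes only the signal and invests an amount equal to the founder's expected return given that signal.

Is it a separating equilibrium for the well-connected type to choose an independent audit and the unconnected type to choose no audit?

No

If types separate, audit earns payment 279 and no audit earns 228.
Well-connected: audit gives 279 − 27 = 252; no audit gives 228 − 4 = 224. No deviation. ✓
Unconnected: no audit gives 228 − 2 = 226; audit gives 279 − 31 = 248. Would deviate. ✗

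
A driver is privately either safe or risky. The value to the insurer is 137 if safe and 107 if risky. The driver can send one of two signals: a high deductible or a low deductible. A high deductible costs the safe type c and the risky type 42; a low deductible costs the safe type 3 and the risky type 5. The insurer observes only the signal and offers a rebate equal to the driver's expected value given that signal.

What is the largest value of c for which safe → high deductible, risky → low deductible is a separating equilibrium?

33

Under separation: high deductible → safe (pays 137); low deductible → risky (pays 107).
Risky: 107 − 5 = 102 ≥ 137 − 42 = 95. Holds regardless of c. ✓
Safe: 137 − c ≥ 107 − 3, so c ≤ 137 − 104 = 33.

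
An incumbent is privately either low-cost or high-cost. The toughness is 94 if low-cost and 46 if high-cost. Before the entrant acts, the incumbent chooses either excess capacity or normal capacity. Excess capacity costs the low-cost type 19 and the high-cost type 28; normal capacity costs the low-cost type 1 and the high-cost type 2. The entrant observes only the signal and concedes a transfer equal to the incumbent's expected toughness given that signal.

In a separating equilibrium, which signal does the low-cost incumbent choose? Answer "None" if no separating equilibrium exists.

Try low-cost → excess capacity, high-cost → normal capacity:
  If types separate, excess capacity earns payment 94 and normal capacity earns 46.
  Low-cost: excess capacity gives 94 − 19 = 75; normal capacity gives 46 − 1 = 45. No deviation. ✓
  High-cost: normal capacity gives 46 − 2 = 44; excess capacity gives 94 − 28 = 66. Would deviate. ✗
Try low-cost → normal capacity, high-cost → excess capacity:
  If types separate, normal capacity earns payment 94 and excess capacity earns 46.
  Low-cost: normal capacity gives 94 − 1 = 93; excess capacity gives 46 − 19 = 27. No deviation. ✓
  High-cost: excess capacity gives 46 − 28 = 18; normal capacity gives 94 − 2 = 92. Would deviate. ✗
Neither assignment is incentive-compatible.

None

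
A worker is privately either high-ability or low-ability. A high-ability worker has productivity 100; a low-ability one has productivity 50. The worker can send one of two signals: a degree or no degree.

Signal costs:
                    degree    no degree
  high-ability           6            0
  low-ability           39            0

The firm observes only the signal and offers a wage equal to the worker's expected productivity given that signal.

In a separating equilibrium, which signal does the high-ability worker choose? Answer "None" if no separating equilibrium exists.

None

Try high-ability → degree, low-ability → no degree:
  If types separate, degree earns payment 100 and no degree earns 50.
  High-ability: degree gives 100 − 6 = 94; no degree gives 50 − 0 = 50. No deviation. ✓
  Low-ability: no degree gives 50 − 0 = 50; degree gives 100 − 39 = 61. Would deviate. ✗
Try high-ability → no degree, low-ability → degree:
  If types separate, no degree earns payment 100 and degree earns 50.
  High-ability: no degree gives 100 − 0 = 100; degree gives 50 − 6 = 44. No deviation. ✓
  Low-ability: degree gives 50 − 39 = 11; no degree gives 100 − 0 = 100. Would deviate. ✗
Neither assignment is incentive-compatible.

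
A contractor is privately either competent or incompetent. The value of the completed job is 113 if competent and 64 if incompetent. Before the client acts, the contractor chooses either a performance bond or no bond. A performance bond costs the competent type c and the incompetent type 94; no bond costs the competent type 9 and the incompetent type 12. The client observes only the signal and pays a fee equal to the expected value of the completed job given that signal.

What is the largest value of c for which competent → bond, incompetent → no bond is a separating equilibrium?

Under separation: bond → competent (pays 113); no bond → incompetent (pays 64).
Incompetent: 64 − 12 = 52 ≥ 113 − 94 = 19. Holds regardless of c. ✓
Competent: 113 − c ≥ 64 − 9, so c ≤ 113 − 55 = 58.

58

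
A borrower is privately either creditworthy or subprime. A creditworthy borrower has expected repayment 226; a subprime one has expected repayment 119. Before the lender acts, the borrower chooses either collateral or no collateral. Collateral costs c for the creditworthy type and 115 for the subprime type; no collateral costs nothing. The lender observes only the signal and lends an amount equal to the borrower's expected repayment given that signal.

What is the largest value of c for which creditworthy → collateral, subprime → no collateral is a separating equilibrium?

107

Under separation: collateral → creditworthy (pays 226); no collateral → subprime (pays 119).
Subprime: 119 − 0 = 119 ≥ 226 − 115 = 111. Holds regardless of c. ✓
Creditworthy: 226 − c ≥ 119 − 0, so c ≤ 226 − 119 = 107.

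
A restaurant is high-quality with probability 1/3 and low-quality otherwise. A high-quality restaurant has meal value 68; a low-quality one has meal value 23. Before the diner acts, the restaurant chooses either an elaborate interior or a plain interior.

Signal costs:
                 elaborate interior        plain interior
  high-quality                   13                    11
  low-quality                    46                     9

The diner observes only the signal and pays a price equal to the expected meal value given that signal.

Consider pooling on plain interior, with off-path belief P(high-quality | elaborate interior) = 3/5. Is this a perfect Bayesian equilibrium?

No

On the equilibrium path (plain interior) the diner holds the prior 1/3 and pays 1/3·68 + 2/3·23 = 38. Off-path (elaborate interior) belief 3/5 gives 3/5·68 + 2/5·23 = 50.
High-quality: plain interior gives 38 − 11 = 27; elaborate interior gives 50 − 13 = 37. Deviates. ✗
Low-quality: plain interior gives 38 − 9 = 29; elaborate interior gives 50 − 46 = 4. Stays. ✓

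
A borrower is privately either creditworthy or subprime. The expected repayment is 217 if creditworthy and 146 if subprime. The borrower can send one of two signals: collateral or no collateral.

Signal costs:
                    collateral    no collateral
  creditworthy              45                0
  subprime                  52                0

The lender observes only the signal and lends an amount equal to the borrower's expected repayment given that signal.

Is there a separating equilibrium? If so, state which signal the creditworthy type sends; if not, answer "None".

Try creditworthy → collateral, subprime → no collateral:
  Under separation the lender infers type exactly: collateral → creditworthy (pays 217), no collateral → subprime (pays 146).
  Creditworthy: collateral gives 217 − 45 = 172; no collateral gives 146 − 0 = 146. No deviation. ✓
  Subprime: no collateral gives 146 − 0 = 146; collateral gives 217 − 52 = 165. Would deviate. ✗
Try creditworthy → no collateral, subprime → collateral:
  Under separation the lender infers type exactly: no collateral → creditworthy (pays 217), collateral → subprime (pays 146).
  Creditworthy: no collateral gives 217 − 0 = 217; collateral gives 146 − 45 = 101. No deviation. ✓
  Subprime: collateral gives 146 − 52 = 94; no collateral gives 217 − 0 = 217. Would deviate. ✗
Neither assignment is incentive-compatible.

None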